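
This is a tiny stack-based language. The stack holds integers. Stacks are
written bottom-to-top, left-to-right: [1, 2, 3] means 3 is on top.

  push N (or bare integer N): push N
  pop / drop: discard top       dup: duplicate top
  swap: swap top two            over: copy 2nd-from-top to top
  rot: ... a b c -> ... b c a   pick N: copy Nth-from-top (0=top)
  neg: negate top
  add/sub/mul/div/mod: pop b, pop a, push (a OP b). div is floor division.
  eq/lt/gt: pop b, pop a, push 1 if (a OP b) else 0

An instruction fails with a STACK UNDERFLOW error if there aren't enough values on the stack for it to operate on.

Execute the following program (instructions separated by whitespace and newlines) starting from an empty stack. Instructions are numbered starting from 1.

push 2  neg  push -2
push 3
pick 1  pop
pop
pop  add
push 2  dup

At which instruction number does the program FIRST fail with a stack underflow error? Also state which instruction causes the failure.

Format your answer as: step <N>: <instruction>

Answer: step 9: add

Derivation:
Step 1 ('push 2'): stack = [2], depth = 1
Step 2 ('neg'): stack = [-2], depth = 1
Step 3 ('push -2'): stack = [-2, -2], depth = 2
Step 4 ('push 3'): stack = [-2, -2, 3], depth = 3
Step 5 ('pick 1'): stack = [-2, -2, 3, -2], depth = 4
Step 6 ('pop'): stack = [-2, -2, 3], depth = 3
Step 7 ('pop'): stack = [-2, -2], depth = 2
Step 8 ('pop'): stack = [-2], depth = 1
Step 9 ('add'): needs 2 value(s) but depth is 1 — STACK UNDERFLOW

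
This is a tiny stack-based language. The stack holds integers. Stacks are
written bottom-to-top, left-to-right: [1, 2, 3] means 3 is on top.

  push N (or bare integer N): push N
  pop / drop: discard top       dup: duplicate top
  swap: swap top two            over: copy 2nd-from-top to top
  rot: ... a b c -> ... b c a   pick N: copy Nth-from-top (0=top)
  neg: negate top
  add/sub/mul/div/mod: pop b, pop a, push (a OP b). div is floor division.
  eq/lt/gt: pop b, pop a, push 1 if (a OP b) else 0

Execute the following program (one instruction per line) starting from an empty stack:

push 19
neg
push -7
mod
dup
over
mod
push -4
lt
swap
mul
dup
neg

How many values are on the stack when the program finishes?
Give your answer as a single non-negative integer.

After 'push 19': stack = [19] (depth 1)
After 'neg': stack = [-19] (depth 1)
After 'push -7': stack = [-19, -7] (depth 2)
After 'mod': stack = [-5] (depth 1)
After 'dup': stack = [-5, -5] (depth 2)
After 'over': stack = [-5, -5, -5] (depth 3)
After 'mod': stack = [-5, 0] (depth 2)
After 'push -4': stack = [-5, 0, -4] (depth 3)
After 'lt': stack = [-5, 0] (depth 2)
After 'swap': stack = [0, -5] (depth 2)
After 'mul': stack = [0] (depth 1)
After 'dup': stack = [0, 0] (depth 2)
After 'neg': stack = [0, 0] (depth 2)

Answer: 2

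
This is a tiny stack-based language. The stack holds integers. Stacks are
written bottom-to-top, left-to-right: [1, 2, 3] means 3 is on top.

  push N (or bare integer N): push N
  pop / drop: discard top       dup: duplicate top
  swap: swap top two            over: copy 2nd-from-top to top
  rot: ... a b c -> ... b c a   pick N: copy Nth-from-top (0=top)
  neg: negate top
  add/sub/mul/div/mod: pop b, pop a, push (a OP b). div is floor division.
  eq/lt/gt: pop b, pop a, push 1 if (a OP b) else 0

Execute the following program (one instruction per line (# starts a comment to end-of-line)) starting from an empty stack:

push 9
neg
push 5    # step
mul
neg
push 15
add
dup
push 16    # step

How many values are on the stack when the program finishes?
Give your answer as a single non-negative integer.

Answer: 3

Derivation:
After 'push 9': stack = [9] (depth 1)
After 'neg': stack = [-9] (depth 1)
After 'push 5': stack = [-9, 5] (depth 2)
After 'mul': stack = [-45] (depth 1)
After 'neg': stack = [45] (depth 1)
After 'push 15': stack = [45, 15] (depth 2)
After 'add': stack = [60] (depth 1)
After 'dup': stack = [60, 60] (depth 2)
After 'push 16': stack = [60, 60, 16] (depth 3)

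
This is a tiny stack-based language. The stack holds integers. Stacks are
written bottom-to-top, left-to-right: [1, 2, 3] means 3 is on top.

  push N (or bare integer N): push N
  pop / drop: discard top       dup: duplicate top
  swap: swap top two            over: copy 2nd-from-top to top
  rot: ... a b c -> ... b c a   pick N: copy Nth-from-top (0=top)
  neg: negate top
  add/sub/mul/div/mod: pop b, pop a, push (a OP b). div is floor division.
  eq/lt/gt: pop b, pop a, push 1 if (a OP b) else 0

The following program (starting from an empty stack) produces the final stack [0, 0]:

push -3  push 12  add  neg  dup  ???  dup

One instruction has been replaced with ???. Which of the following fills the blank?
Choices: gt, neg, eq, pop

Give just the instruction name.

Answer: gt

Derivation:
Stack before ???: [-9, -9]
Stack after ???:  [0]
Checking each choice:
  gt: MATCH
  neg: produces [-9, 9, 9]
  eq: produces [1, 1]
  pop: produces [-9, -9]


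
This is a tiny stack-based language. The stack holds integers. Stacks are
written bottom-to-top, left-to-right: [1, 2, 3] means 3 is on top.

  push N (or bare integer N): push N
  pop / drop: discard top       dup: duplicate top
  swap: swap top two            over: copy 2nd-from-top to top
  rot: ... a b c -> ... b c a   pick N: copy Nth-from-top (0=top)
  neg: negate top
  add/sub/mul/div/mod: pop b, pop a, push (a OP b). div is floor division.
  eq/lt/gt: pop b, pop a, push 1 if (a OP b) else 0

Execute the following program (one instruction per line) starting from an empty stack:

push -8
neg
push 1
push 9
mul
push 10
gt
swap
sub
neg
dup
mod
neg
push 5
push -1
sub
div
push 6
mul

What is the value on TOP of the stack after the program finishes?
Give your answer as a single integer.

Answer: 0

Derivation:
After 'push -8': [-8]
After 'neg': [8]
After 'push 1': [8, 1]
After 'push 9': [8, 1, 9]
After 'mul': [8, 9]
After 'push 10': [8, 9, 10]
After 'gt': [8, 0]
After 'swap': [0, 8]
After 'sub': [-8]
After 'neg': [8]
After 'dup': [8, 8]
After 'mod': [0]
After 'neg': [0]
After 'push 5': [0, 5]
After 'push -1': [0, 5, -1]
After 'sub': [0, 6]
After 'div': [0]
After 'push 6': [0, 6]
After 'mul': [0]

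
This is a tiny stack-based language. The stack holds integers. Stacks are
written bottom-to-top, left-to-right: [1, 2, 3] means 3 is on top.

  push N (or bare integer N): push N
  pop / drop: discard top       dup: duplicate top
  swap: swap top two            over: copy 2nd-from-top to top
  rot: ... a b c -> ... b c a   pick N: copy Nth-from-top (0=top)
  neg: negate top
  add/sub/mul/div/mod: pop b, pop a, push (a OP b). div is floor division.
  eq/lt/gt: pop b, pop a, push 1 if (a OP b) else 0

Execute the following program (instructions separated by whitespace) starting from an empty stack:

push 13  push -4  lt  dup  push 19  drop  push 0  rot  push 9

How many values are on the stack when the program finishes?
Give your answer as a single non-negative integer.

After 'push 13': stack = [13] (depth 1)
After 'push -4': stack = [13, -4] (depth 2)
After 'lt': stack = [0] (depth 1)
After 'dup': stack = [0, 0] (depth 2)
After 'push 19': stack = [0, 0, 19] (depth 3)
After 'drop': stack = [0, 0] (depth 2)
After 'push 0': stack = [0, 0, 0] (depth 3)
After 'rot': stack = [0, 0, 0] (depth 3)
After 'push 9': stack = [0, 0, 0, 9] (depth 4)

Answer: 4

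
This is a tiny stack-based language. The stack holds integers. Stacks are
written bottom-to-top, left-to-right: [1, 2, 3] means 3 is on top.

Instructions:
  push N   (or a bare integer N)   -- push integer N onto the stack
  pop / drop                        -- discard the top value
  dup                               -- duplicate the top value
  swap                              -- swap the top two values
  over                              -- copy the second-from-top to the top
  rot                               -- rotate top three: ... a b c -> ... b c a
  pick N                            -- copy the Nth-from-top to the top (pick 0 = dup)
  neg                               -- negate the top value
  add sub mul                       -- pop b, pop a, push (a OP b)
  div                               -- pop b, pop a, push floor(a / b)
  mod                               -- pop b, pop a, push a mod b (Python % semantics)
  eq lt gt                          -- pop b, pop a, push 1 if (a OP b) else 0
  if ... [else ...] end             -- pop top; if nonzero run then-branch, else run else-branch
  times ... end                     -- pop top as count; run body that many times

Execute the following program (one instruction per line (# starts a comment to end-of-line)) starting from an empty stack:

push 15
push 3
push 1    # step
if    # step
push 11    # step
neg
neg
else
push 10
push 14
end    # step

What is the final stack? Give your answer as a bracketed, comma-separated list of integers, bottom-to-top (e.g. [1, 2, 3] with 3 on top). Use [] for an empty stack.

After 'push 15': [15]
After 'push 3': [15, 3]
After 'push 1': [15, 3, 1]
After 'if': [15, 3]
After 'push 11': [15, 3, 11]
After 'neg': [15, 3, -11]
After 'neg': [15, 3, 11]

Answer: [15, 3, 11]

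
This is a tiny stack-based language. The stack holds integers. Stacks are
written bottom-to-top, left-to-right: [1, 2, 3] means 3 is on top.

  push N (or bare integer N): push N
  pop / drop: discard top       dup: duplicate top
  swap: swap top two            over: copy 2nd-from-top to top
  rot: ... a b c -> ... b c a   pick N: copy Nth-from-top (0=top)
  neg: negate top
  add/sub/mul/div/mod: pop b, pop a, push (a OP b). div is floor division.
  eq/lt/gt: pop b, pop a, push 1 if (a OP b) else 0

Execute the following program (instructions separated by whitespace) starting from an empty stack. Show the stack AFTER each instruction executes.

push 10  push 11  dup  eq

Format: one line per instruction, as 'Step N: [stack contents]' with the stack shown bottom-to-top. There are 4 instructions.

Step 1: [10]
Step 2: [10, 11]
Step 3: [10, 11, 11]
Step 4: [10, 1]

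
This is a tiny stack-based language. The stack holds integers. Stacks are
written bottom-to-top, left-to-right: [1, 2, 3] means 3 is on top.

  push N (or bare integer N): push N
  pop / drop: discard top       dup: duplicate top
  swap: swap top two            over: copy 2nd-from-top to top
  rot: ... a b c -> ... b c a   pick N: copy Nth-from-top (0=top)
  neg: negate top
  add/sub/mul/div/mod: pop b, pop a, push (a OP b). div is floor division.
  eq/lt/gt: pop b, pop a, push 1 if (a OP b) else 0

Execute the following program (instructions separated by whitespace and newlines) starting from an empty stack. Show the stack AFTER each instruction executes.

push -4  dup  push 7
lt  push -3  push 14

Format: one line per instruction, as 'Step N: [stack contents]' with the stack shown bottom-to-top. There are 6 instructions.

Step 1: [-4]
Step 2: [-4, -4]
Step 3: [-4, -4, 7]
Step 4: [-4, 1]
Step 5: [-4, 1, -3]
Step 6: [-4, 1, -3, 14]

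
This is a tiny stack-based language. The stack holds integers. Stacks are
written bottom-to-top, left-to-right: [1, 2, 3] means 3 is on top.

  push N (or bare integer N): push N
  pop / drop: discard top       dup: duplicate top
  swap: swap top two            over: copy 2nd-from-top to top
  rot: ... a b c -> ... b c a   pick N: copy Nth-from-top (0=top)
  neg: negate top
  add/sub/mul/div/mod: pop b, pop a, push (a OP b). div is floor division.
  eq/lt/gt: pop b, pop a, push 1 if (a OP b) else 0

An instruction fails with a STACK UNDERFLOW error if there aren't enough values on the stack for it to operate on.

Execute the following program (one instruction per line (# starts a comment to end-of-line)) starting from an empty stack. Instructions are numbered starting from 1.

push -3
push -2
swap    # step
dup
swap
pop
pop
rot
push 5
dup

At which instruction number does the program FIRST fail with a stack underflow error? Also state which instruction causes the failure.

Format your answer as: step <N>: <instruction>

Step 1 ('push -3'): stack = [-3], depth = 1
Step 2 ('push -2'): stack = [-3, -2], depth = 2
Step 3 ('swap'): stack = [-2, -3], depth = 2
Step 4 ('dup'): stack = [-2, -3, -3], depth = 3
Step 5 ('swap'): stack = [-2, -3, -3], depth = 3
Step 6 ('pop'): stack = [-2, -3], depth = 2
Step 7 ('pop'): stack = [-2], depth = 1
Step 8 ('rot'): needs 3 value(s) but depth is 1 — STACK UNDERFLOW

Answer: step 8: rot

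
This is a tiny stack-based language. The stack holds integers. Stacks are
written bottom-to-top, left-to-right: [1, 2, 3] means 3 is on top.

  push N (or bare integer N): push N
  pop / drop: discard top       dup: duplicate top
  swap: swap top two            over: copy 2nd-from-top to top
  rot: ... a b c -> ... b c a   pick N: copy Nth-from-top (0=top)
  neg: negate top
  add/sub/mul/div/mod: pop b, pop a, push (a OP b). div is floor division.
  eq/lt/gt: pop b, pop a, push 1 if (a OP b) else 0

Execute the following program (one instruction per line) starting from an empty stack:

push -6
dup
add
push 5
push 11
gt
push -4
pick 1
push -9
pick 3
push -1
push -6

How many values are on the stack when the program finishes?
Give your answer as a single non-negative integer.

Answer: 8

Derivation:
After 'push -6': stack = [-6] (depth 1)
After 'dup': stack = [-6, -6] (depth 2)
After 'add': stack = [-12] (depth 1)
After 'push 5': stack = [-12, 5] (depth 2)
After 'push 11': stack = [-12, 5, 11] (depth 3)
After 'gt': stack = [-12, 0] (depth 2)
After 'push -4': stack = [-12, 0, -4] (depth 3)
After 'pick 1': stack = [-12, 0, -4, 0] (depth 4)
After 'push -9': stack = [-12, 0, -4, 0, -9] (depth 5)
After 'pick 3': stack = [-12, 0, -4, 0, -9, 0] (depth 6)
After 'push -1': stack = [-12, 0, -4, 0, -9, 0, -1] (depth 7)
After 'push -6': stack = [-12, 0, -4, 0, -9, 0, -1, -6] (depth 8)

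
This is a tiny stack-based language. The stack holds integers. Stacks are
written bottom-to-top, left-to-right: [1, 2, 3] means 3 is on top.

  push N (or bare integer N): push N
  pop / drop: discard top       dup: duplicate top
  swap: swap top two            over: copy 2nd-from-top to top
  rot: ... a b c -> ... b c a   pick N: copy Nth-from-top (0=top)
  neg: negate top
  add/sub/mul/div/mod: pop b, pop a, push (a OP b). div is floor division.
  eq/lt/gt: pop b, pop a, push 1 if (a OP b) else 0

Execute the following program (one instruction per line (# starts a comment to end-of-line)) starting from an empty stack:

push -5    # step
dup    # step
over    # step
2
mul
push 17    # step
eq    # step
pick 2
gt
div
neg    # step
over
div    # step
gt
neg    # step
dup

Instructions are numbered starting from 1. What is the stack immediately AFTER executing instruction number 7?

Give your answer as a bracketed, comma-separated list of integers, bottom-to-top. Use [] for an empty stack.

Step 1 ('push -5'): [-5]
Step 2 ('dup'): [-5, -5]
Step 3 ('over'): [-5, -5, -5]
Step 4 ('2'): [-5, -5, -5, 2]
Step 5 ('mul'): [-5, -5, -10]
Step 6 ('push 17'): [-5, -5, -10, 17]
Step 7 ('eq'): [-5, -5, 0]

Answer: [-5, -5, 0]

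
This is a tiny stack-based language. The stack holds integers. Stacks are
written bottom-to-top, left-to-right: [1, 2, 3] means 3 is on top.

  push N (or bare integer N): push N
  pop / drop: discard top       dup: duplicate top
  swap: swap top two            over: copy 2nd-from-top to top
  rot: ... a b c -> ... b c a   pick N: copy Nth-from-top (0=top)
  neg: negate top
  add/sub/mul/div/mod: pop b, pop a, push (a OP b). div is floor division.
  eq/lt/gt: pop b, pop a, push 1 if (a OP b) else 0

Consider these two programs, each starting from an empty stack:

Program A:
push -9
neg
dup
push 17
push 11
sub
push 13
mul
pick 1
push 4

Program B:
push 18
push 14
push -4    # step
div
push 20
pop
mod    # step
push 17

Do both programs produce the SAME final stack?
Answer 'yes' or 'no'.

Answer: no

Derivation:
Program A trace:
  After 'push -9': [-9]
  After 'neg': [9]
  After 'dup': [9, 9]
  After 'push 17': [9, 9, 17]
  After 'push 11': [9, 9, 17, 11]
  After 'sub': [9, 9, 6]
  After 'push 13': [9, 9, 6, 13]
  After 'mul': [9, 9, 78]
  After 'pick 1': [9, 9, 78, 9]
  After 'push 4': [9, 9, 78, 9, 4]
Program A final stack: [9, 9, 78, 9, 4]

Program B trace:
  After 'push 18': [18]
  After 'push 14': [18, 14]
  After 'push -4': [18, 14, -4]
  After 'div': [18, -4]
  After 'push 20': [18, -4, 20]
  After 'pop': [18, -4]
  After 'mod': [-2]
  After 'push 17': [-2, 17]
Program B final stack: [-2, 17]
Same: no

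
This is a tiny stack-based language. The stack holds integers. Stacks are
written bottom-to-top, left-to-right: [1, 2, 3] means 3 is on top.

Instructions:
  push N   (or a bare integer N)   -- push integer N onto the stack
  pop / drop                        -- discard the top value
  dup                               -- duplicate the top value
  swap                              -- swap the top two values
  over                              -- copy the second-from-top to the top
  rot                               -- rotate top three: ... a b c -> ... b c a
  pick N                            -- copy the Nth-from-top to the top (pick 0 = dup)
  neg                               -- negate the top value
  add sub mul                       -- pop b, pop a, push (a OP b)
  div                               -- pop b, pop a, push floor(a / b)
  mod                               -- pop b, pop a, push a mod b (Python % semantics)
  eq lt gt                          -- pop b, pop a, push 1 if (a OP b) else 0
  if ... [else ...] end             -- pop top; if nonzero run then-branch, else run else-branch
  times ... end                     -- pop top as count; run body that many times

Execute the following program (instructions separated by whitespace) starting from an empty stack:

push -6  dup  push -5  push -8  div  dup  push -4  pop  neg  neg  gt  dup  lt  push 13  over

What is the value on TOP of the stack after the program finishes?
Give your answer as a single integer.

Answer: 0

Derivation:
After 'push -6': [-6]
After 'dup': [-6, -6]
After 'push -5': [-6, -6, -5]
After 'push -8': [-6, -6, -5, -8]
After 'div': [-6, -6, 0]
After 'dup': [-6, -6, 0, 0]
After 'push -4': [-6, -6, 0, 0, -4]
After 'pop': [-6, -6, 0, 0]
After 'neg': [-6, -6, 0, 0]
After 'neg': [-6, -6, 0, 0]
After 'gt': [-6, -6, 0]
After 'dup': [-6, -6, 0, 0]
After 'lt': [-6, -6, 0]
After 'push 13': [-6, -6, 0, 13]
After 'over': [-6, -6, 0, 13, 0]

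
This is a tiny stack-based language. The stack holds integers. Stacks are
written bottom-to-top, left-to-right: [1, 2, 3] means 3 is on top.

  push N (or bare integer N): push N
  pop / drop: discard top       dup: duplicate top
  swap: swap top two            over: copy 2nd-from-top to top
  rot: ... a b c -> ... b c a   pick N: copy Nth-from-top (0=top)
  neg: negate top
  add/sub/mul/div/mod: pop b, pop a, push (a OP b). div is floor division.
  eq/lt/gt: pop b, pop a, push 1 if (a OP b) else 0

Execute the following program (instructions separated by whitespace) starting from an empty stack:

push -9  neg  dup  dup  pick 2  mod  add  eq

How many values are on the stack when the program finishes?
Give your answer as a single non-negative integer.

After 'push -9': stack = [-9] (depth 1)
After 'neg': stack = [9] (depth 1)
After 'dup': stack = [9, 9] (depth 2)
After 'dup': stack = [9, 9, 9] (depth 3)
After 'pick 2': stack = [9, 9, 9, 9] (depth 4)
After 'mod': stack = [9, 9, 0] (depth 3)
After 'add': stack = [9, 9] (depth 2)
After 'eq': stack = [1] (depth 1)

Answer: 1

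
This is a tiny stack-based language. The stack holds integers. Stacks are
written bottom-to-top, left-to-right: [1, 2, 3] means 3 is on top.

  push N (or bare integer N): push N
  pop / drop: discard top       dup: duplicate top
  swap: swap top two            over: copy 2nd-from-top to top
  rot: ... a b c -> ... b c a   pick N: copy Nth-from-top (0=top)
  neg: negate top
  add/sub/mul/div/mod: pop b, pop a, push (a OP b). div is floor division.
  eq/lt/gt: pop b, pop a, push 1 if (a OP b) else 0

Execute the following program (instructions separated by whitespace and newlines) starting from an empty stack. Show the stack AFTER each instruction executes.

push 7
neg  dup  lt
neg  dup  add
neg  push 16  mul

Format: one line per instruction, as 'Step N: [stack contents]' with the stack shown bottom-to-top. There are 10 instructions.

Step 1: [7]
Step 2: [-7]
Step 3: [-7, -7]
Step 4: [0]
Step 5: [0]
Step 6: [0, 0]
Step 7: [0]
Step 8: [0]
Step 9: [0, 16]
Step 10: [0]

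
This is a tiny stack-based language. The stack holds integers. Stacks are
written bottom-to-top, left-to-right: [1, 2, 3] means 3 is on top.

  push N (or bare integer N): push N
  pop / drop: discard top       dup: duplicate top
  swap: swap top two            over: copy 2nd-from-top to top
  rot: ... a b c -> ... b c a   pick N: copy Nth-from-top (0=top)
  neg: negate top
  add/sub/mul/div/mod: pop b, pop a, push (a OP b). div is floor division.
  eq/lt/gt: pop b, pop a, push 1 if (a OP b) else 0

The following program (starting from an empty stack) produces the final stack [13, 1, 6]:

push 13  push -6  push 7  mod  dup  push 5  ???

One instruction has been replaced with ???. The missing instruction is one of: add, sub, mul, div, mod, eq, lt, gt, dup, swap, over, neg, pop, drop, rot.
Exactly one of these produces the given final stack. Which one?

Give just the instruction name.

Stack before ???: [13, 1, 1, 5]
Stack after ???:  [13, 1, 6]
The instruction that transforms [13, 1, 1, 5] -> [13, 1, 6] is: add

Answer: add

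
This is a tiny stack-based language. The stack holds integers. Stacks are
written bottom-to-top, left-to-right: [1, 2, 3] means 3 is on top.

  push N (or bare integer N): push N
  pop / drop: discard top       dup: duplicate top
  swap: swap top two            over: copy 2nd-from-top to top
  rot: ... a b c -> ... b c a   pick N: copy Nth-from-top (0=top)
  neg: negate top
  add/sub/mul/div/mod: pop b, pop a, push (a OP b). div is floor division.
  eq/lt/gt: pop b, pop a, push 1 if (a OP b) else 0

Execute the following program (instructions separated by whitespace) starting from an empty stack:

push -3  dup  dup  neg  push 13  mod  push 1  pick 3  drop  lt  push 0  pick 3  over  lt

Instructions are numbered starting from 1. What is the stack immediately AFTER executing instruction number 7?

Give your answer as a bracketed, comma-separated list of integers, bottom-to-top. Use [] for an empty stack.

Answer: [-3, -3, 3, 1]

Derivation:
Step 1 ('push -3'): [-3]
Step 2 ('dup'): [-3, -3]
Step 3 ('dup'): [-3, -3, -3]
Step 4 ('neg'): [-3, -3, 3]
Step 5 ('push 13'): [-3, -3, 3, 13]
Step 6 ('mod'): [-3, -3, 3]
Step 7 ('push 1'): [-3, -3, 3, 1]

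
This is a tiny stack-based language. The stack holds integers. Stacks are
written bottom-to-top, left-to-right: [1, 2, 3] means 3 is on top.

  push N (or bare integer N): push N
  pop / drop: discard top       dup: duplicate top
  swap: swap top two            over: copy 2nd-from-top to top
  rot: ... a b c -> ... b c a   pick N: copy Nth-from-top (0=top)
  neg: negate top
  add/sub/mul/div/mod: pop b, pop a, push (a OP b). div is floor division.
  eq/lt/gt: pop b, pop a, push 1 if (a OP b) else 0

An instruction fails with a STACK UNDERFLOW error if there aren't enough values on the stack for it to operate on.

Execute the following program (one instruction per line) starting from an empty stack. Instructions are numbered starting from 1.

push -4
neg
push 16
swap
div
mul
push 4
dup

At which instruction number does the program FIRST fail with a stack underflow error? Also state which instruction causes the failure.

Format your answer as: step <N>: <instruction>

Answer: step 6: mul

Derivation:
Step 1 ('push -4'): stack = [-4], depth = 1
Step 2 ('neg'): stack = [4], depth = 1
Step 3 ('push 16'): stack = [4, 16], depth = 2
Step 4 ('swap'): stack = [16, 4], depth = 2
Step 5 ('div'): stack = [4], depth = 1
Step 6 ('mul'): needs 2 value(s) but depth is 1 — STACK UNDERFLOW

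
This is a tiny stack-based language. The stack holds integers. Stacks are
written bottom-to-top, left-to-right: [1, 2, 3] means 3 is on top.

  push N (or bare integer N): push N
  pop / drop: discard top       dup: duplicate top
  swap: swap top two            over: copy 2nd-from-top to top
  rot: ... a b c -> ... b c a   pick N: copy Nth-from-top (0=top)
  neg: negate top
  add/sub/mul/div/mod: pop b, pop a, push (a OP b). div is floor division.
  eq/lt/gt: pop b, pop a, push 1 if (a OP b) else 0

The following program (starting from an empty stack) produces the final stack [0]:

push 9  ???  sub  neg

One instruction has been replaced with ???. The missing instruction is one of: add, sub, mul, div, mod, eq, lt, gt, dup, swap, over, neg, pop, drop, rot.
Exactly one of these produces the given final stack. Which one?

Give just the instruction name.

Answer: dup

Derivation:
Stack before ???: [9]
Stack after ???:  [9, 9]
The instruction that transforms [9] -> [9, 9] is: dup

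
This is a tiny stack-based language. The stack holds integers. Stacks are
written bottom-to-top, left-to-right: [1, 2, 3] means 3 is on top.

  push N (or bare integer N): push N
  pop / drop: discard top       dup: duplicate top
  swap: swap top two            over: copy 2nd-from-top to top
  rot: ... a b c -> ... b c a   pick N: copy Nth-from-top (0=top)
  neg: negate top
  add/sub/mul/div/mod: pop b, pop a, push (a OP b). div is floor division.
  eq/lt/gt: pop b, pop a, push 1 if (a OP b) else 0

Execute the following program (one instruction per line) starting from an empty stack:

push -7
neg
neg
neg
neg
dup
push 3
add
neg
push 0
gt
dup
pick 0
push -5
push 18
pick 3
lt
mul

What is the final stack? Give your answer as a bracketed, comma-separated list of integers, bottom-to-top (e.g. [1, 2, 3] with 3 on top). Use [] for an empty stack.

Answer: [-7, 1, 1, 1, 0]

Derivation:
After 'push -7': [-7]
After 'neg': [7]
After 'neg': [-7]
After 'neg': [7]
After 'neg': [-7]
After 'dup': [-7, -7]
After 'push 3': [-7, -7, 3]
After 'add': [-7, -4]
After 'neg': [-7, 4]
After 'push 0': [-7, 4, 0]
After 'gt': [-7, 1]
After 'dup': [-7, 1, 1]
After 'pick 0': [-7, 1, 1, 1]
After 'push -5': [-7, 1, 1, 1, -5]
After 'push 18': [-7, 1, 1, 1, -5, 18]
After 'pick 3': [-7, 1, 1, 1, -5, 18, 1]
After 'lt': [-7, 1, 1, 1, -5, 0]
After 'mul': [-7, 1, 1, 1, 0]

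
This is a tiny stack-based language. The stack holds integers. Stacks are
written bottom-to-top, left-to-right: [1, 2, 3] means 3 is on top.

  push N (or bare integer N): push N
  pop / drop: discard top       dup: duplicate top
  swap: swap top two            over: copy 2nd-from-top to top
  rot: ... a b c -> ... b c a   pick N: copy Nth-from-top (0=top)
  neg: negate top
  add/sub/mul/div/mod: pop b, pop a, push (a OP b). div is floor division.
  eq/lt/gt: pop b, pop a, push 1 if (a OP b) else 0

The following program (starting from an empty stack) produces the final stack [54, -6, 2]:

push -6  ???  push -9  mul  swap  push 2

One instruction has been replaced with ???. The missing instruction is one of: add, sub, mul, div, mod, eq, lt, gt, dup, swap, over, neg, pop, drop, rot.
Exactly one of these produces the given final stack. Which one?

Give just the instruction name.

Stack before ???: [-6]
Stack after ???:  [-6, -6]
The instruction that transforms [-6] -> [-6, -6] is: dup

Answer: dup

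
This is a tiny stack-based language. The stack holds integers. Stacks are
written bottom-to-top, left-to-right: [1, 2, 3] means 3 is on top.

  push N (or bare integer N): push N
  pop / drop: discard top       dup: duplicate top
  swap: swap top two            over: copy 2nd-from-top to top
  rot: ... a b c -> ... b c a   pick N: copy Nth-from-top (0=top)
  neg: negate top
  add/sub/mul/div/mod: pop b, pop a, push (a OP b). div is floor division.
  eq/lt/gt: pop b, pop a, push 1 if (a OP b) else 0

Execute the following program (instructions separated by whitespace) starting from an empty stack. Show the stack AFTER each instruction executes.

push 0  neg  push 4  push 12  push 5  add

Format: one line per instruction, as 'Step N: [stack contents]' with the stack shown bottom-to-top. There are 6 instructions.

Step 1: [0]
Step 2: [0]
Step 3: [0, 4]
Step 4: [0, 4, 12]
Step 5: [0, 4, 12, 5]
Step 6: [0, 4, 17]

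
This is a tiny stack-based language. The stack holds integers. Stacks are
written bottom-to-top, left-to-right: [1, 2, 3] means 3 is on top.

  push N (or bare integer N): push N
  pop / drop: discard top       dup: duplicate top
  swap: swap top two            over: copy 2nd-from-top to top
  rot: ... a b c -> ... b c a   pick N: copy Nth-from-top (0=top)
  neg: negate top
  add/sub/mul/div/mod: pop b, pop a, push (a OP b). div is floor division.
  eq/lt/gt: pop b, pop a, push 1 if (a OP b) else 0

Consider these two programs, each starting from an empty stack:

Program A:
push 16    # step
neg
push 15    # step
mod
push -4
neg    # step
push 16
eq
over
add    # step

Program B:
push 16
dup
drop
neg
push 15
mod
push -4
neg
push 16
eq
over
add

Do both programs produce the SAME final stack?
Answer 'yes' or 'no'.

Program A trace:
  After 'push 16': [16]
  After 'neg': [-16]
  After 'push 15': [-16, 15]
  After 'mod': [14]
  After 'push -4': [14, -4]
  After 'neg': [14, 4]
  After 'push 16': [14, 4, 16]
  After 'eq': [14, 0]
  After 'over': [14, 0, 14]
  After 'add': [14, 14]
Program A final stack: [14, 14]

Program B trace:
  After 'push 16': [16]
  After 'dup': [16, 16]
  After 'drop': [16]
  After 'neg': [-16]
  After 'push 15': [-16, 15]
  After 'mod': [14]
  After 'push -4': [14, -4]
  After 'neg': [14, 4]
  After 'push 16': [14, 4, 16]
  After 'eq': [14, 0]
  After 'over': [14, 0, 14]
  After 'add': [14, 14]
Program B final stack: [14, 14]
Same: yes

Answer: yes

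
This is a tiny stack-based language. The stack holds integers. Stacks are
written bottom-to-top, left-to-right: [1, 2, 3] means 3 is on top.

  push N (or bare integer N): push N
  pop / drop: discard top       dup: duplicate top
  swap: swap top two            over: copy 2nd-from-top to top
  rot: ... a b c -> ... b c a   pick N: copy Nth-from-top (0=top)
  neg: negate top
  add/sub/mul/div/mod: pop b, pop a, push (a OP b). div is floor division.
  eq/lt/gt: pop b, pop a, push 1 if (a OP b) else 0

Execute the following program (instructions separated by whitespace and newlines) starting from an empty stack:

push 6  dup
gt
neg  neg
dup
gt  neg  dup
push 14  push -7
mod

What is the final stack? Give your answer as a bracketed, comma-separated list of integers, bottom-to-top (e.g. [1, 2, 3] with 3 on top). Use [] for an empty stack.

Answer: [0, 0, 0]

Derivation:
After 'push 6': [6]
After 'dup': [6, 6]
After 'gt': [0]
After 'neg': [0]
After 'neg': [0]
After 'dup': [0, 0]
After 'gt': [0]
After 'neg': [0]
After 'dup': [0, 0]
After 'push 14': [0, 0, 14]
After 'push -7': [0, 0, 14, -7]
After 'mod': [0, 0, 0]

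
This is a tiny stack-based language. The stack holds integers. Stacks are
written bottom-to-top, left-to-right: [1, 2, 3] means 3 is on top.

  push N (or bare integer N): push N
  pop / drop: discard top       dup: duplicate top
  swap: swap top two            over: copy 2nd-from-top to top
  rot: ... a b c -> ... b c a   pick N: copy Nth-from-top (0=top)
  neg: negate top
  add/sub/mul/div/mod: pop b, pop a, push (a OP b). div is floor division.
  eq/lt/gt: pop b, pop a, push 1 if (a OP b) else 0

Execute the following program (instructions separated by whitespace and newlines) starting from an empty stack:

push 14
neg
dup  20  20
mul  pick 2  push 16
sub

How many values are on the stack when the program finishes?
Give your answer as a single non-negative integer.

After 'push 14': stack = [14] (depth 1)
After 'neg': stack = [-14] (depth 1)
After 'dup': stack = [-14, -14] (depth 2)
After 'push 20': stack = [-14, -14, 20] (depth 3)
After 'push 20': stack = [-14, -14, 20, 20] (depth 4)
After 'mul': stack = [-14, -14, 400] (depth 3)
After 'pick 2': stack = [-14, -14, 400, -14] (depth 4)
After 'push 16': stack = [-14, -14, 400, -14, 16] (depth 5)
After 'sub': stack = [-14, -14, 400, -30] (depth 4)

Answer: 4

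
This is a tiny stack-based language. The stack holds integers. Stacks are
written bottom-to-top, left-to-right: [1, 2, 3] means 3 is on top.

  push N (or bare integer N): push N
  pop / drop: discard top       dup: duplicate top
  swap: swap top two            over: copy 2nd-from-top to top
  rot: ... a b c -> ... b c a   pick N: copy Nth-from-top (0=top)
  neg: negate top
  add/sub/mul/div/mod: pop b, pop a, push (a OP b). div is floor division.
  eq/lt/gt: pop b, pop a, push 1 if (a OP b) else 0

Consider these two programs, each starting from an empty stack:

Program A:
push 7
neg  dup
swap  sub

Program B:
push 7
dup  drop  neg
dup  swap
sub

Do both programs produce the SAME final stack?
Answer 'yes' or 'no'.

Answer: yes

Derivation:
Program A trace:
  After 'push 7': [7]
  After 'neg': [-7]
  After 'dup': [-7, -7]
  After 'swap': [-7, -7]
  After 'sub': [0]
Program A final stack: [0]

Program B trace:
  After 'push 7': [7]
  After 'dup': [7, 7]
  After 'drop': [7]
  After 'neg': [-7]
  After 'dup': [-7, -7]
  After 'swap': [-7, -7]
  After 'sub': [0]
Program B final stack: [0]
Same: yes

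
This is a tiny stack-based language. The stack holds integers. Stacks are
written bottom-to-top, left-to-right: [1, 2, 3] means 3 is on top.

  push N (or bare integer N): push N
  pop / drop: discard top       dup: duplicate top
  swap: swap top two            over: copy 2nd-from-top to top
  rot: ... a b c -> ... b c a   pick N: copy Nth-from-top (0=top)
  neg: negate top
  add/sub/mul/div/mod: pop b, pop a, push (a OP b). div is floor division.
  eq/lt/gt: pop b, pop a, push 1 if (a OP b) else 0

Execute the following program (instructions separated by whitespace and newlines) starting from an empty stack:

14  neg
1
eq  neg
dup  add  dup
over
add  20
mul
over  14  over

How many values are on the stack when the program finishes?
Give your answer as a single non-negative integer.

After 'push 14': stack = [14] (depth 1)
After 'neg': stack = [-14] (depth 1)
After 'push 1': stack = [-14, 1] (depth 2)
After 'eq': stack = [0] (depth 1)
After 'neg': stack = [0] (depth 1)
After 'dup': stack = [0, 0] (depth 2)
After 'add': stack = [0] (depth 1)
After 'dup': stack = [0, 0] (depth 2)
After 'over': stack = [0, 0, 0] (depth 3)
After 'add': stack = [0, 0] (depth 2)
After 'push 20': stack = [0, 0, 20] (depth 3)
After 'mul': stack = [0, 0] (depth 2)
After 'over': stack = [0, 0, 0] (depth 3)
After 'push 14': stack = [0, 0, 0, 14] (depth 4)
After 'over': stack = [0, 0, 0, 14, 0] (depth 5)

Answer: 5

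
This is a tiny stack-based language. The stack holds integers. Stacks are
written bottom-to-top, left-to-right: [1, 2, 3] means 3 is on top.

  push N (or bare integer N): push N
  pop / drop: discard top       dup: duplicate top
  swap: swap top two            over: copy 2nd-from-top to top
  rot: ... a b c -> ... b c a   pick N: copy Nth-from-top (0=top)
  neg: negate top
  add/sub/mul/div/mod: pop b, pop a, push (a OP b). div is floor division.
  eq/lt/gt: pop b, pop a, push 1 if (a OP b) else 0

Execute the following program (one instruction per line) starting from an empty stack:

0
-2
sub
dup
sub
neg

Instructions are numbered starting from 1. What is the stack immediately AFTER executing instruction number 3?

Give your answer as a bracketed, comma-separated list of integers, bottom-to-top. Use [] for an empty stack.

Answer: [2]

Derivation:
Step 1 ('0'): [0]
Step 2 ('-2'): [0, -2]
Step 3 ('sub'): [2]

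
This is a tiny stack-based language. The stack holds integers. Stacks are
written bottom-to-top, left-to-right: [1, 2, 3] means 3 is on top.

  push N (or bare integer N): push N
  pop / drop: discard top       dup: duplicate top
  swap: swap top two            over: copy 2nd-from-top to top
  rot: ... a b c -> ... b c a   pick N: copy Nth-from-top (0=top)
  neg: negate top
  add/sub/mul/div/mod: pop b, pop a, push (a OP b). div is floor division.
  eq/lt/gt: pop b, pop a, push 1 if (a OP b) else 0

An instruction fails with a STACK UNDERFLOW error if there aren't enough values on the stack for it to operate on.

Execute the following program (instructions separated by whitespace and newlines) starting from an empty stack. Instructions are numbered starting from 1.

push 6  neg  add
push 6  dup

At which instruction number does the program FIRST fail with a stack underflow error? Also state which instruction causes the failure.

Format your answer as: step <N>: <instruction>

Answer: step 3: add

Derivation:
Step 1 ('push 6'): stack = [6], depth = 1
Step 2 ('neg'): stack = [-6], depth = 1
Step 3 ('add'): needs 2 value(s) but depth is 1 — STACK UNDERFLOW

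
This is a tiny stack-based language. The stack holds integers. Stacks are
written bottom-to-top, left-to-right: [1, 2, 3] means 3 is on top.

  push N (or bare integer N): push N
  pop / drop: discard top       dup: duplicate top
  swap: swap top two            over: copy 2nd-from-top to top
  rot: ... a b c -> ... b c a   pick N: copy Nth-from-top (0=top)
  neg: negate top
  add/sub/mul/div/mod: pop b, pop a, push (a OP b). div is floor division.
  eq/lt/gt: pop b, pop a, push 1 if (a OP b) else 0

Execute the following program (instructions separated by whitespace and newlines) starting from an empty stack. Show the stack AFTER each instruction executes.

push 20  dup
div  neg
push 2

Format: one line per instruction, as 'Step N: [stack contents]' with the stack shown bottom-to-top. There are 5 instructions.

Step 1: [20]
Step 2: [20, 20]
Step 3: [1]
Step 4: [-1]
Step 5: [-1, 2]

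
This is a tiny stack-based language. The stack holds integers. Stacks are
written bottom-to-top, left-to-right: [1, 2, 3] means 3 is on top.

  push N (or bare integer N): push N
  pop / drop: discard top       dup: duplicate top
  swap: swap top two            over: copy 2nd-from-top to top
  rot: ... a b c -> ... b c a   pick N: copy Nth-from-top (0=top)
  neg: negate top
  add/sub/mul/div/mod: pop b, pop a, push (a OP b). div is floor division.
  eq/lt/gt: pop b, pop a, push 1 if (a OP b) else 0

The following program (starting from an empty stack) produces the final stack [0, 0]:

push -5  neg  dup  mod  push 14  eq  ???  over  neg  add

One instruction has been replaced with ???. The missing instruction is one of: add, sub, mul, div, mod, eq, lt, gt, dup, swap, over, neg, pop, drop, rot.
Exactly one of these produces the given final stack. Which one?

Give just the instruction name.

Stack before ???: [0]
Stack after ???:  [0, 0]
The instruction that transforms [0] -> [0, 0] is: dup

Answer: dup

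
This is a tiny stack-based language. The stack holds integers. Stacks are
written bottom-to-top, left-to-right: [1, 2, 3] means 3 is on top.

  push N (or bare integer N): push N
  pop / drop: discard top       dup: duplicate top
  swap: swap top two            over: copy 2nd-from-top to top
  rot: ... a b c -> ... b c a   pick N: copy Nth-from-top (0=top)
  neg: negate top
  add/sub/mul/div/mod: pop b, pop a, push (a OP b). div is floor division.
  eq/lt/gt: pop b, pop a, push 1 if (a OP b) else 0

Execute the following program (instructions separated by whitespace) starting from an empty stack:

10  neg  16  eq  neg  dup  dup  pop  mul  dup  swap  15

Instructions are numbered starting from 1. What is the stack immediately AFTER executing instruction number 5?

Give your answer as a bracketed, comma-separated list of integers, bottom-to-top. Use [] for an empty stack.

Step 1 ('10'): [10]
Step 2 ('neg'): [-10]
Step 3 ('16'): [-10, 16]
Step 4 ('eq'): [0]
Step 5 ('neg'): [0]

Answer: [0]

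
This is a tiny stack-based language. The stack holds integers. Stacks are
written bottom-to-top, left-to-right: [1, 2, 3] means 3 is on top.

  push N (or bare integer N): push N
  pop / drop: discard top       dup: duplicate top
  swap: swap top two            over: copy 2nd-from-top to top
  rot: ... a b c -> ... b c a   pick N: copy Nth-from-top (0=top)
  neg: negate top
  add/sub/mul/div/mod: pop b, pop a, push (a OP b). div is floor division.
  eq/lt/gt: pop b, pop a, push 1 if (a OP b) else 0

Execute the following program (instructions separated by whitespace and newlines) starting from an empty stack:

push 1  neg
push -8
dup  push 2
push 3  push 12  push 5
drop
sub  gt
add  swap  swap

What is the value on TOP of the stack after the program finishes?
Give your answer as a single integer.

After 'push 1': [1]
After 'neg': [-1]
After 'push -8': [-1, -8]
After 'dup': [-1, -8, -8]
After 'push 2': [-1, -8, -8, 2]
After 'push 3': [-1, -8, -8, 2, 3]
After 'push 12': [-1, -8, -8, 2, 3, 12]
After 'push 5': [-1, -8, -8, 2, 3, 12, 5]
After 'drop': [-1, -8, -8, 2, 3, 12]
After 'sub': [-1, -8, -8, 2, -9]
After 'gt': [-1, -8, -8, 1]
After 'add': [-1, -8, -7]
After 'swap': [-1, -7, -8]
After 'swap': [-1, -8, -7]

Answer: -7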